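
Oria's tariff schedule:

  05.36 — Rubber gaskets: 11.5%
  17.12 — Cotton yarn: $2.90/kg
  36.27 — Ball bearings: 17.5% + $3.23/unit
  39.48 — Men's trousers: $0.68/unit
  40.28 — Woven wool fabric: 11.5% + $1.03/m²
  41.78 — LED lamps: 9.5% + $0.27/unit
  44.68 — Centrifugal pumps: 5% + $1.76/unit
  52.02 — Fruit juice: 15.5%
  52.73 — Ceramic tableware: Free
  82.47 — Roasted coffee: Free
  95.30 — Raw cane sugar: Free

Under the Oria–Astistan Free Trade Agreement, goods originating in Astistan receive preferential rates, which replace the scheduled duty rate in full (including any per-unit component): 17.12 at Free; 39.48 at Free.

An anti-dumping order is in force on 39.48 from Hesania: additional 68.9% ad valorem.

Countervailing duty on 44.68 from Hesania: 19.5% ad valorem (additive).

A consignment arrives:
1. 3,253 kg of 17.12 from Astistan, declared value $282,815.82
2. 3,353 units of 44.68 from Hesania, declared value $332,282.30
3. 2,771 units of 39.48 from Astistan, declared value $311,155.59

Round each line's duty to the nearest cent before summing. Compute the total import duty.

$87,310.44

Line 1 (17.12, Astistan, 3,253 kg, $282,815.82):
Base rate for 17.12 is $2.90/kg.
Origin Astistan qualifies under the Oria–Astistan agreement and 17.12 is covered: preferential rate Free applies instead.
Duty = $282,815.82 × 0% = $0.00.
Line 2 (44.68, Hesania, 3,353 units, $332,282.30):
Base rate for 44.68 is 5% + $1.76/unit.
Additional duty on 44.68 from Hesania: +19.5%. Applied ad valorem rate: 5% + 19.5% = 24.5%.
Duty = $332,282.30 × 24.5% + 3,353 × $1.76 = $87,310.44.
Line 3 (39.48, Astistan, 2,771 units, $311,155.59):
Base rate for 39.48 is $0.68/unit.
Origin Astistan qualifies under the Oria–Astistan agreement and 39.48 is covered: preferential rate Free applies instead.
The additional-duty order on 39.48 targets Hesania, not Astistan; it does not apply.
Duty = $311,155.59 × 0% = $0.00.
Total = $0.00 + $87,310.44 + $0.00 = $87,310.44.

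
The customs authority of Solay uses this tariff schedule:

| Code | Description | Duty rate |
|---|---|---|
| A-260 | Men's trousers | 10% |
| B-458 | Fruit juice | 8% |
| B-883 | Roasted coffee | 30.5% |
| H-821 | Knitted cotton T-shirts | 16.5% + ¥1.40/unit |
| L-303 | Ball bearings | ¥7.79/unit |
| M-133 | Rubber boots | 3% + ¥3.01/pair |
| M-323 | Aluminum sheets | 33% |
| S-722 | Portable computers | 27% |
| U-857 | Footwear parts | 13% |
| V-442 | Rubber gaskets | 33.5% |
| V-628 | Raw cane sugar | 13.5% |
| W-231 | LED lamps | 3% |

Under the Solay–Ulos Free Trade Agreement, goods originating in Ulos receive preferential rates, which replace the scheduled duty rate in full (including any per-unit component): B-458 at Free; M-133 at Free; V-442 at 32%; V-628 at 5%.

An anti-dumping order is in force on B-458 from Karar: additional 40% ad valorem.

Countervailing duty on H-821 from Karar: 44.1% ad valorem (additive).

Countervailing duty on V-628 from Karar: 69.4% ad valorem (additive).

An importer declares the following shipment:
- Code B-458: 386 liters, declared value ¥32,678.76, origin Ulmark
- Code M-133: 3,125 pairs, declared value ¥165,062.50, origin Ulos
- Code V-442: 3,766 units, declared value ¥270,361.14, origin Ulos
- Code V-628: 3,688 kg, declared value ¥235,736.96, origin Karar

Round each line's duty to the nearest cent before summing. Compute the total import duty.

Line 1 (B-458, Ulmark, 386 liters, ¥32,678.76):
Base rate for B-458 is 8%.
B-458 has an FTA preferential rate, but origin Ulmark is not Ulos; base rate stands.
The additional-duty order on B-458 targets Karar, not Ulmark; it does not apply.
Duty = ¥32,678.76 × 8% = ¥2,614.30.
Line 2 (M-133, Ulos, 3,125 pairs, ¥165,062.50):
Base rate for M-133 is 3% + ¥3.01/pair.
Origin Ulos qualifies under the Solay–Ulos agreement and M-133 is covered: preferential rate Free applies instead.
Duty = ¥165,062.50 × 0% = ¥0.00.
Line 3 (V-442, Ulos, 3,766 units, ¥270,361.14):
Base rate for V-442 is 33.5%.
Origin Ulos qualifies under the Solay–Ulos agreement and V-442 is covered: preferential rate 32% applies instead.
Duty = ¥270,361.14 × 32% = ¥86,515.56.
Line 4 (V-628, Karar, 3,688 kg, ¥235,736.96):
Base rate for V-628 is 13.5%.
V-628 has an FTA preferential rate, but origin Karar is not Ulos; base rate stands.
Additional duty on V-628 from Karar: +69.4%. Applied ad valorem rate: 13.5% + 69.4% = 82.9%.
Duty = ¥235,736.96 × 82.9% = ¥195,425.94.
Total = ¥2,614.30 + ¥0.00 + ¥86,515.56 + ¥195,425.94 = ¥284,555.80.

¥284,555.80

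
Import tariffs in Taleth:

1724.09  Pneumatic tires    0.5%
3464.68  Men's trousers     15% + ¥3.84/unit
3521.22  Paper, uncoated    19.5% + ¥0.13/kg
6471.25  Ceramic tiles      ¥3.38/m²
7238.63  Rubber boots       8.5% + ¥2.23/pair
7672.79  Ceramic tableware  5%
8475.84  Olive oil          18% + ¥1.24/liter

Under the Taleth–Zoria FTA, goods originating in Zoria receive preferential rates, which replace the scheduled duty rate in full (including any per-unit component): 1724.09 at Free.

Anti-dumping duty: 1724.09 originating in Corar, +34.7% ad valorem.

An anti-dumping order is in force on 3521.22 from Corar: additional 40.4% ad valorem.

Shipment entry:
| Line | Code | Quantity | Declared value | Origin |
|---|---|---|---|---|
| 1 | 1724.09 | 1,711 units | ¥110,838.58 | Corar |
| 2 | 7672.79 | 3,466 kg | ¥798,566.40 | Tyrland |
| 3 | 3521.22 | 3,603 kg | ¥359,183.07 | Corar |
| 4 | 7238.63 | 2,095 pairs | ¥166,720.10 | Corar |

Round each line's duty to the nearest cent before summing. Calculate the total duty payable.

¥313,405.61

Line 1 (1724.09, Corar, 1,711 units, ¥110,838.58):
Base rate for 1724.09 is 0.5%.
1724.09 has an FTA preferential rate, but origin Corar is not Zoria; base rate stands.
Additional duty on 1724.09 from Corar: +34.7%. Applied ad valorem rate: 0.5% + 34.7% = 35.2%.
Duty = ¥110,838.58 × 35.2% = ¥39,015.18.
Line 2 (7672.79, Tyrland, 3,466 kg, ¥798,566.40):
Base rate for 7672.79 is 5%.
Duty = ¥798,566.40 × 5% = ¥39,928.32.
Line 3 (3521.22, Corar, 3,603 kg, ¥359,183.07):
Base rate for 3521.22 is 19.5% + ¥0.13/kg.
Additional duty on 3521.22 from Corar: +40.4%. Applied ad valorem rate: 19.5% + 40.4% = 59.9%.
Duty = ¥359,183.07 × 59.9% + 3,603 × ¥0.13 = ¥215,619.05.
Line 4 (7238.63, Corar, 2,095 pairs, ¥166,720.10):
Base rate for 7238.63 is 8.5% + ¥2.23/pair.
Duty = ¥166,720.10 × 8.5% + 2,095 × ¥2.23 = ¥18,843.06.
Total = ¥39,015.18 + ¥39,928.32 + ¥215,619.05 + ¥18,843.06 = ¥313,405.61.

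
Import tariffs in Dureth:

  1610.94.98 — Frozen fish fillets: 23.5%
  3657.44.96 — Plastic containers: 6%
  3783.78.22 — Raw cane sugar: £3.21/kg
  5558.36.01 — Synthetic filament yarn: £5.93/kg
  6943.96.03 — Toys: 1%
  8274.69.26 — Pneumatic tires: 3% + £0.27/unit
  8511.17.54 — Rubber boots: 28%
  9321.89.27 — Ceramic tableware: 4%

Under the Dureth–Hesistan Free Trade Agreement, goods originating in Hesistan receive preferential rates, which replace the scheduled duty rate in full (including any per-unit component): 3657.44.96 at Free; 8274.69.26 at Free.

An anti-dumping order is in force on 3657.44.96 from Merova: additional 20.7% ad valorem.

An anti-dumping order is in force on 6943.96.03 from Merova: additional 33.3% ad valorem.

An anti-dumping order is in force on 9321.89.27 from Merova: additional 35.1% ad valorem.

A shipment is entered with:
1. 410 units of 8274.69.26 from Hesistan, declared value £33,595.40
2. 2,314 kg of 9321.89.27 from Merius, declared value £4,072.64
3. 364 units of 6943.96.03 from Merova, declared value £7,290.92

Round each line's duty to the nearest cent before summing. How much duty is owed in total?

Line 1 (8274.69.26, Hesistan, 410 units, £33,595.40):
Base rate for 8274.69.26 is 3% + £0.27/unit.
Origin Hesistan qualifies under the Dureth–Hesistan agreement and 8274.69.26 is covered: preferential rate Free applies instead.
Duty = £33,595.40 × 0% = £0.00.
Line 2 (9321.89.27, Merius, 2,314 kg, £4,072.64):
Base rate for 9321.89.27 is 4%.
The additional-duty order on 9321.89.27 targets Merova, not Merius; it does not apply.
Duty = £4,072.64 × 4% = £162.91.
Line 3 (6943.96.03, Merova, 364 units, £7,290.92):
Base rate for 6943.96.03 is 1%.
Additional duty on 6943.96.03 from Merova: +33.3%. Applied ad valorem rate: 1% + 33.3% = 34.3%.
Duty = £7,290.92 × 34.3% = £2,500.79.
Total = £0.00 + £162.91 + £2,500.79 = £2,663.70.

£2,663.70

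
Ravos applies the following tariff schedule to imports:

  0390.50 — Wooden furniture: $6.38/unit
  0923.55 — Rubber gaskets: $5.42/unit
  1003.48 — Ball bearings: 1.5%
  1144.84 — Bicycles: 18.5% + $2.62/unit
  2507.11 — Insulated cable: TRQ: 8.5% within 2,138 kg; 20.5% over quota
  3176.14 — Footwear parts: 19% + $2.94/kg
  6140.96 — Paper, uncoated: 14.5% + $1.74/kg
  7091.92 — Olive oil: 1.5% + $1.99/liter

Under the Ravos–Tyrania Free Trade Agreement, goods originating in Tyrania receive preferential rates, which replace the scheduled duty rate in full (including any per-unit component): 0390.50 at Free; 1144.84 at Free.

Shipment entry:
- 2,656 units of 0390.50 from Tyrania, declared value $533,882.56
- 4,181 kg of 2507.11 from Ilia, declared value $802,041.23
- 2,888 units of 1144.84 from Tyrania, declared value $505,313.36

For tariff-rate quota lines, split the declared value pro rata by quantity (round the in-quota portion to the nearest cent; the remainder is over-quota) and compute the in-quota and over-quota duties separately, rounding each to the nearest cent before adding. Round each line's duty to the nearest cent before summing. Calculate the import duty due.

Line 1 (0390.50, Tyrania, 2,656 units, $533,882.56):
Base rate for 0390.50 is $6.38/unit.
Origin Tyrania qualifies under the Ravos–Tyrania agreement and 0390.50 is covered: preferential rate Free applies instead.
Duty = $533,882.56 × 0% = $0.00.
Line 2 (2507.11, Ilia, 4,181 kg, $802,041.23):
Code 2507.11 is under a tariff-rate quota (threshold 2,138 kg). In-quota: 2,138 kg at 8.5%; over-quota: 2,043 kg at 20.5%.
Pro-rata value split: in-quota = $802,041.23 × 2,138/4,181 = $410,132.54; over-quota = $802,041.23 − $410,132.54 = $391,908.69.
In-quota duty = $410,132.54 × 8.5% = $34,861.27. Over-quota duty = $391,908.69 × 20.5% = $80,341.28.
Line duty = $34,861.27 + $80,341.28 = $115,202.55.
Line 3 (1144.84, Tyrania, 2,888 units, $505,313.36):
Base rate for 1144.84 is 18.5% + $2.62/unit.
Origin Tyrania qualifies under the Ravos–Tyrania agreement and 1144.84 is covered: preferential rate Free applies instead.
Duty = $505,313.36 × 0% = $0.00.
Total = $0.00 + $115,202.55 + $0.00 = $115,202.55.

$115,202.55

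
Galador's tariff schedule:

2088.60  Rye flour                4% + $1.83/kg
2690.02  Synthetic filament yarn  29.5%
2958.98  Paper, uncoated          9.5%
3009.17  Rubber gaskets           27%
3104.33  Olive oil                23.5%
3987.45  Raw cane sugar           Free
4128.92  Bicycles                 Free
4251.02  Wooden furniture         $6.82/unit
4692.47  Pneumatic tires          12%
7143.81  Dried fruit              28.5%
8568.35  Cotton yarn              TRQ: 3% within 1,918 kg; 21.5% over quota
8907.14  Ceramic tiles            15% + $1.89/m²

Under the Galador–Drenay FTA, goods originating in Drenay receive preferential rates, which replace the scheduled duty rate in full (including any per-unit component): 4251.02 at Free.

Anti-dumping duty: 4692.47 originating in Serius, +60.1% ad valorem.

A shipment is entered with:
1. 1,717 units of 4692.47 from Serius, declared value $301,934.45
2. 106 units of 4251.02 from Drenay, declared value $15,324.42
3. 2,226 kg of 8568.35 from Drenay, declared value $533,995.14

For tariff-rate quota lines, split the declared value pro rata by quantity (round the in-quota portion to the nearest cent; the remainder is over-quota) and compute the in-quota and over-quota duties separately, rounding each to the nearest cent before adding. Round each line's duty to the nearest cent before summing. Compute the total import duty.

Line 1 (4692.47, Serius, 1,717 units, $301,934.45):
Base rate for 4692.47 is 12%.
Additional duty on 4692.47 from Serius: +60.1%. Applied ad valorem rate: 12% + 60.1% = 72.1%.
Duty = $301,934.45 × 72.1% = $217,694.74.
Line 2 (4251.02, Drenay, 106 units, $15,324.42):
Base rate for 4251.02 is $6.82/unit.
Origin Drenay qualifies under the Galador–Drenay agreement and 4251.02 is covered: preferential rate Free applies instead.
Duty = $15,324.42 × 0% = $0.00.
Line 3 (8568.35, Drenay, 2,226 kg, $533,995.14):
Code 8568.35 is under a tariff-rate quota (threshold 1,918 kg). In-quota: 1,918 kg at 3%; over-quota: 308 kg at 21.5%.
Pro-rata value split: in-quota = $533,995.14 × 1,918/2,226 = $460,109.02; over-quota = $533,995.14 − $460,109.02 = $73,886.12.
In-quota duty = $460,109.02 × 3% = $13,803.27. Over-quota duty = $73,886.12 × 21.5% = $15,885.52.
Line duty = $13,803.27 + $15,885.52 = $29,688.79.
Total = $217,694.74 + $0.00 + $29,688.79 = $247,383.53.

$247,383.53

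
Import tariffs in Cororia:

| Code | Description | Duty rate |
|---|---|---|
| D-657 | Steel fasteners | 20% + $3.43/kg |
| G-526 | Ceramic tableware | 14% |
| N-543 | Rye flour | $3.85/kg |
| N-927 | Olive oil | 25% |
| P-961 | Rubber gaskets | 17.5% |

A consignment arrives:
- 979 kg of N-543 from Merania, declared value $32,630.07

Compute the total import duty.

Line 1 (N-543, Merania, 979 kg, $32,630.07):
Base rate for N-543 is $3.85/kg.
Duty = 979 × $3.85 = $3,769.15.

$3,769.15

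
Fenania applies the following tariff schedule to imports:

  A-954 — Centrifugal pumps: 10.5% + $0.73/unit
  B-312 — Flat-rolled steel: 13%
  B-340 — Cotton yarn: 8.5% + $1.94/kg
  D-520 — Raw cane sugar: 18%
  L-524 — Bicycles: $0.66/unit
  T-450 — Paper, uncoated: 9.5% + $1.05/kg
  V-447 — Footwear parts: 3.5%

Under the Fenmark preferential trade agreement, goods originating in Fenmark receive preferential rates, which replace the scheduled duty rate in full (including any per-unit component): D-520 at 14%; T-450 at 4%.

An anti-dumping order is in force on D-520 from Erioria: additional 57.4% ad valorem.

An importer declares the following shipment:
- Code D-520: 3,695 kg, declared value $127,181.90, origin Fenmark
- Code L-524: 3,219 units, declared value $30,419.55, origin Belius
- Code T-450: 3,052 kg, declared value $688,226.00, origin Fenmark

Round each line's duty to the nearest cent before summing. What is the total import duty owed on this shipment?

$47,459.05

Line 1 (D-520, Fenmark, 3,695 kg, $127,181.90):
Base rate for D-520 is 18%.
Origin Fenmark qualifies under the Fenania–Fenmark agreement and D-520 is covered: preferential rate 14% applies instead.
The additional-duty order on D-520 targets Erioria, not Fenmark; it does not apply.
Duty = $127,181.90 × 14% = $17,805.47.
Line 2 (L-524, Belius, 3,219 units, $30,419.55):
Base rate for L-524 is $0.66/unit.
Duty = 3,219 × $0.66 = $2,124.54.
Line 3 (T-450, Fenmark, 3,052 kg, $688,226.00):
Base rate for T-450 is 9.5% + $1.05/kg.
Origin Fenmark qualifies under the Fenania–Fenmark agreement and T-450 is covered: preferential rate 4% applies instead.
Duty = $688,226.00 × 4% = $27,529.04.
Total = $17,805.47 + $2,124.54 + $27,529.04 = $47,459.05.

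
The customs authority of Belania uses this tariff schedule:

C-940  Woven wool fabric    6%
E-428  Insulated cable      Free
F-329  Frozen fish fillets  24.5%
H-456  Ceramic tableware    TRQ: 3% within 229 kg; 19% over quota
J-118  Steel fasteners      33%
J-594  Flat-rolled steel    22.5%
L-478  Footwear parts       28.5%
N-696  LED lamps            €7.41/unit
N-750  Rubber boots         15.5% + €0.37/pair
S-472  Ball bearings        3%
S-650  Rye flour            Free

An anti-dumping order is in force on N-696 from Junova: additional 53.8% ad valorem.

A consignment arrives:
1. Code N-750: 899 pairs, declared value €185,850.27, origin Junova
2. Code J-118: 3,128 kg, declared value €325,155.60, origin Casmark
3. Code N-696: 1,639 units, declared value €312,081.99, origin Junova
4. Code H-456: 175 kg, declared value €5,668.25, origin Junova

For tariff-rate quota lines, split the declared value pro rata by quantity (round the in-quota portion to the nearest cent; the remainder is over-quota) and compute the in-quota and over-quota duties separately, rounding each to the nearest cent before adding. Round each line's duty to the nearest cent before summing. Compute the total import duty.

Line 1 (N-750, Junova, 899 pairs, €185,850.27):
Base rate for N-750 is 15.5% + €0.37/pair.
Duty = €185,850.27 × 15.5% + 899 × €0.37 = €29,139.42.
Line 2 (J-118, Casmark, 3,128 kg, €325,155.60):
Base rate for J-118 is 33%.
Duty = €325,155.60 × 33% = €107,301.35.
Line 3 (N-696, Junova, 1,639 units, €312,081.99):
Base rate for N-696 is €7.41/unit.
Additional duty on N-696 from Junova: +53.8% ad valorem. Applied ad valorem rate = 53.8%.
Duty = €312,081.99 × 53.8% + 1,639 × €7.41 = €180,045.10.
Line 4 (H-456, Junova, 175 kg, €5,668.25):
Code H-456 is under a tariff-rate quota (threshold 229 kg). Quantity 175 kg is within the quota, so the in-quota rate 3% applies to the full value.
Duty = €5,668.25 × 3% = €170.05.
Total = €29,139.42 + €107,301.35 + €180,045.10 + €170.05 = €316,655.92.

€316,655.92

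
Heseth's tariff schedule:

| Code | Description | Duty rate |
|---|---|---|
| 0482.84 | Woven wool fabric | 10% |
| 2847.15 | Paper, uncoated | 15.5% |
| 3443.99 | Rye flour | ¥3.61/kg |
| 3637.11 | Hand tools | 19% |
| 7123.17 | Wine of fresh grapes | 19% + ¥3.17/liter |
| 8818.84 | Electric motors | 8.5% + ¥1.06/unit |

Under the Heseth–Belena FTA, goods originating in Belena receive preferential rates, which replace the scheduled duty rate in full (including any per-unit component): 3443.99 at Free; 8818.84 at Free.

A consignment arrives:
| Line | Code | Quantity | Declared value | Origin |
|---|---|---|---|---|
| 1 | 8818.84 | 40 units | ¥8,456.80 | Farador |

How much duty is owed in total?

¥761.23

Line 1 (8818.84, Farador, 40 units, ¥8,456.80):
Base rate for 8818.84 is 8.5% + ¥1.06/unit.
8818.84 has an FTA preferential rate, but origin Farador is not Belena; base rate stands.
Duty = ¥8,456.80 × 8.5% + 40 × ¥1.06 = ¥761.23.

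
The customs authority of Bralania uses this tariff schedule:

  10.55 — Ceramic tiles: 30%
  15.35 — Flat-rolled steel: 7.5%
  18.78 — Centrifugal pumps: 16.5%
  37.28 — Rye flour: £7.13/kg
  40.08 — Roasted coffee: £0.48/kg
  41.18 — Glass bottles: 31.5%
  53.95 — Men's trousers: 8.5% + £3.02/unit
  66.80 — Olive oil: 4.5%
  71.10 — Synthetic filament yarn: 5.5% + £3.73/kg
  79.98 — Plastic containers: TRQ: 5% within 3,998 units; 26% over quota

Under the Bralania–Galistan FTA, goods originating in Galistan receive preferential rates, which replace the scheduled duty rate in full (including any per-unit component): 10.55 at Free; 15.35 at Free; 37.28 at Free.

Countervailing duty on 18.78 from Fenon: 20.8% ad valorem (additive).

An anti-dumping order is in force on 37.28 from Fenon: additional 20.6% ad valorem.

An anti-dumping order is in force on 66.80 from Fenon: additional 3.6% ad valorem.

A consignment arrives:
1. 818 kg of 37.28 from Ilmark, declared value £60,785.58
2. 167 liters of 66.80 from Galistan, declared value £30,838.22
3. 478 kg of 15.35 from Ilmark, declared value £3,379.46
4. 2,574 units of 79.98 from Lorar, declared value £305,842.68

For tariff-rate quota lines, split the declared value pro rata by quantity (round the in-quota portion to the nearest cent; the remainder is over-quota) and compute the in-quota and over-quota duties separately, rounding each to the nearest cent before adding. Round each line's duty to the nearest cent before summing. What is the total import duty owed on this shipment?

£22,765.65

Line 1 (37.28, Ilmark, 818 kg, £60,785.58):
Base rate for 37.28 is £7.13/kg.
37.28 has an FTA preferential rate, but origin Ilmark is not Galistan; base rate stands.
The additional-duty order on 37.28 targets Fenon, not Ilmark; it does not apply.
Duty = 818 × £7.13 = £5,832.34.
Line 2 (66.80, Galistan, 167 liters, £30,838.22):
Base rate for 66.80 is 4.5%.
Origin Galistan is the FTA partner but 66.80 is not on the preference list; base rate stands.
The additional-duty order on 66.80 targets Fenon, not Galistan; it does not apply.
Duty = £30,838.22 × 4.5% = £1,387.72.
Line 3 (15.35, Ilmark, 478 kg, £3,379.46):
Base rate for 15.35 is 7.5%.
15.35 has an FTA preferential rate, but origin Ilmark is not Galistan; base rate stands.
Duty = £3,379.46 × 7.5% = £253.46.
Line 4 (79.98, Lorar, 2,574 units, £305,842.68):
Code 79.98 is under a tariff-rate quota (threshold 3,998 units). Quantity 2,574 units is within the quota, so the in-quota rate 5% applies to the full value.
Duty = £305,842.68 × 5% = £15,292.13.
Total = £5,832.34 + £1,387.72 + £253.46 + £15,292.13 = £22,765.65.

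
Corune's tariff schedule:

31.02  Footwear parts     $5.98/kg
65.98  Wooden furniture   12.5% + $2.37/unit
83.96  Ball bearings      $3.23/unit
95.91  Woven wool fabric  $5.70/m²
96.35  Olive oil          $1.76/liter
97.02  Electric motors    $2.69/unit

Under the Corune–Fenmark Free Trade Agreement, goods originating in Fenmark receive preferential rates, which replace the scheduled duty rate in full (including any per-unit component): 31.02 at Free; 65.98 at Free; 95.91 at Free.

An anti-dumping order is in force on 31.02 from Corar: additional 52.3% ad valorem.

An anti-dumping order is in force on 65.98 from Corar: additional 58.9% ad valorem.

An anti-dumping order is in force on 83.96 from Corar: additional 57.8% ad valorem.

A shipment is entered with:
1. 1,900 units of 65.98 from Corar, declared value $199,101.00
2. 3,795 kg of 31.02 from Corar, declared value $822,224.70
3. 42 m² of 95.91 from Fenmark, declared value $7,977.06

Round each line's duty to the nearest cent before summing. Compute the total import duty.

$599,378.73

Line 1 (65.98, Corar, 1,900 units, $199,101.00):
Base rate for 65.98 is 12.5% + $2.37/unit.
65.98 has an FTA preferential rate, but origin Corar is not Fenmark; base rate stands.
Additional duty on 65.98 from Corar: +58.9%. Applied ad valorem rate: 12.5% + 58.9% = 71.4%.
Duty = $199,101.00 × 71.4% + 1,900 × $2.37 = $146,661.11.
Line 2 (31.02, Corar, 3,795 kg, $822,224.70):
Base rate for 31.02 is $5.98/kg.
31.02 has an FTA preferential rate, but origin Corar is not Fenmark; base rate stands.
Additional duty on 31.02 from Corar: +52.3% ad valorem. Applied ad valorem rate = 52.3%.
Duty = $822,224.70 × 52.3% + 3,795 × $5.98 = $452,717.62.
Line 3 (95.91, Fenmark, 42 m², $7,977.06):
Base rate for 95.91 is $5.70/m².
Origin Fenmark qualifies under the Corune–Fenmark agreement and 95.91 is covered: preferential rate Free applies instead.
Duty = $7,977.06 × 0% = $0.00.
Total = $146,661.11 + $452,717.62 + $0.00 = $599,378.73.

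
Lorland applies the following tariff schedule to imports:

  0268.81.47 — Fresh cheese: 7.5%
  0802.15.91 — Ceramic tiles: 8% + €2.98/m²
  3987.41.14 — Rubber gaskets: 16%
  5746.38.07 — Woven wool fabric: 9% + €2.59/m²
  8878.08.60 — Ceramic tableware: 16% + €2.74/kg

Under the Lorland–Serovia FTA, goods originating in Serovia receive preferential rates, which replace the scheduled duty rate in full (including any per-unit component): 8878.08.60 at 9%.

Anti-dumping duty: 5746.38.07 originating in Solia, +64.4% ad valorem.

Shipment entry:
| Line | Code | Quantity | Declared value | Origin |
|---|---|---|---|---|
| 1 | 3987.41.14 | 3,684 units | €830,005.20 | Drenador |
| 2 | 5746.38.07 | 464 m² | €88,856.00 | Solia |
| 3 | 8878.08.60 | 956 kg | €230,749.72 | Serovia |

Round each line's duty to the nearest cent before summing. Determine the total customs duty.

Line 1 (3987.41.14, Drenador, 3,684 units, €830,005.20):
Base rate for 3987.41.14 is 16%.
Duty = €830,005.20 × 16% = €132,800.83.
Line 2 (5746.38.07, Solia, 464 m², €88,856.00):
Base rate for 5746.38.07 is 9% + €2.59/m².
Additional duty on 5746.38.07 from Solia: +64.4%. Applied ad valorem rate: 9% + 64.4% = 73.4%.
Duty = €88,856.00 × 73.4% + 464 × €2.59 = €66,422.06.
Line 3 (8878.08.60, Serovia, 956 kg, €230,749.72):
Base rate for 8878.08.60 is 16% + €2.74/kg.
Origin Serovia qualifies under the Lorland–Serovia agreement and 8878.08.60 is covered: preferential rate 9% applies instead.
Duty = €230,749.72 × 9% = €20,767.47.
Total = €132,800.83 + €66,422.06 + €20,767.47 = €219,990.36.

€219,990.36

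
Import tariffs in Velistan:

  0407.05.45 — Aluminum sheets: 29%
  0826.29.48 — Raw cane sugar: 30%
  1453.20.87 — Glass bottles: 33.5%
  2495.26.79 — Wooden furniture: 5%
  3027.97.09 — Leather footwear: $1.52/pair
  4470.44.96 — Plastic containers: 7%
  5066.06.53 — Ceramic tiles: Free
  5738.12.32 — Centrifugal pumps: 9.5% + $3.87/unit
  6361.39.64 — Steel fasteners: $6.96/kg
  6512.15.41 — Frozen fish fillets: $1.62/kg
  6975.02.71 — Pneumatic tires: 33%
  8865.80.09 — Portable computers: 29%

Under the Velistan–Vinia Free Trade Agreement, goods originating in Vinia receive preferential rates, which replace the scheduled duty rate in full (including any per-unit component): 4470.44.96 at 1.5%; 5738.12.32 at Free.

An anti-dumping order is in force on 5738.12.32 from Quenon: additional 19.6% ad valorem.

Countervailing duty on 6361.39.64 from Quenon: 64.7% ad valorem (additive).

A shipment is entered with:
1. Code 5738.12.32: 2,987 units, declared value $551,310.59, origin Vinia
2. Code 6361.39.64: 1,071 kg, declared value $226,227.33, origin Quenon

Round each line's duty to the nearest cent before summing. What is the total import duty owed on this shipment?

Line 1 (5738.12.32, Vinia, 2,987 units, $551,310.59):
Base rate for 5738.12.32 is 9.5% + $3.87/unit.
Origin Vinia qualifies under the Velistan–Vinia agreement and 5738.12.32 is covered: preferential rate Free applies instead.
The additional-duty order on 5738.12.32 targets Quenon, not Vinia; it does not apply.
Duty = $551,310.59 × 0% = $0.00.
Line 2 (6361.39.64, Quenon, 1,071 kg, $226,227.33):
Base rate for 6361.39.64 is $6.96/kg.
Additional duty on 6361.39.64 from Quenon: +64.7% ad valorem. Applied ad valorem rate = 64.7%.
Duty = $226,227.33 × 64.7% + 1,071 × $6.96 = $153,823.24.
Total = $0.00 + $153,823.24 = $153,823.24.

$153,823.24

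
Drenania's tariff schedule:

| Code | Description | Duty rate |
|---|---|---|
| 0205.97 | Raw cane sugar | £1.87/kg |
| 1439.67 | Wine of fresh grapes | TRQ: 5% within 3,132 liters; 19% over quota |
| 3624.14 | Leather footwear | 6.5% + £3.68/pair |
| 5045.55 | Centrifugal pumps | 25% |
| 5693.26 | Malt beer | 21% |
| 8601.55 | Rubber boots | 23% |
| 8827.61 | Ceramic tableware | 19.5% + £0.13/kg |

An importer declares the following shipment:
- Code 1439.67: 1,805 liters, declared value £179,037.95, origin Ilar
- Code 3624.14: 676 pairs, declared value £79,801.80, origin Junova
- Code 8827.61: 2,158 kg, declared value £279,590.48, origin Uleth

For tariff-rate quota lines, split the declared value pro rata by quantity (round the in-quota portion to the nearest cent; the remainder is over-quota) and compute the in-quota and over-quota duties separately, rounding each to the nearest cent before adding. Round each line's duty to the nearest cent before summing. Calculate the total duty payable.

£71,427.38

Line 1 (1439.67, Ilar, 1,805 liters, £179,037.95):
Code 1439.67 is under a tariff-rate quota (threshold 3,132 liters). Quantity 1,805 liters is within the quota, so the in-quota rate 5% applies to the full value.
Duty = £179,037.95 × 5% = £8,951.90.
Line 2 (3624.14, Junova, 676 pairs, £79,801.80):
Base rate for 3624.14 is 6.5% + £3.68/pair.
Duty = £79,801.80 × 6.5% + 676 × £3.68 = £7,674.80.
Line 3 (8827.61, Uleth, 2,158 kg, £279,590.48):
Base rate for 8827.61 is 19.5% + £0.13/kg.
Duty = £279,590.48 × 19.5% + 2,158 × £0.13 = £54,800.68.
Total = £8,951.90 + £7,674.80 + £54,800.68 = £71,427.38.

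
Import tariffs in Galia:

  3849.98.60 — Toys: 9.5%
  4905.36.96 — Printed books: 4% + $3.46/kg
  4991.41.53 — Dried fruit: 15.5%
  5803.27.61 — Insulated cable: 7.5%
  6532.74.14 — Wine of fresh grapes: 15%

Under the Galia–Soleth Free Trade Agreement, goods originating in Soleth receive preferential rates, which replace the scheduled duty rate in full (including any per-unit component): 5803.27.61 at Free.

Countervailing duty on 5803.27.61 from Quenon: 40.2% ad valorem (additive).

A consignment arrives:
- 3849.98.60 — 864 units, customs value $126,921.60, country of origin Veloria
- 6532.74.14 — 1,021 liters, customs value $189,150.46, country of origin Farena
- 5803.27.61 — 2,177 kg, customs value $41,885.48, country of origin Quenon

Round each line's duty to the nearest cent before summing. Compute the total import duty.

Line 1 (3849.98.60, Veloria, 864 units, $126,921.60):
Base rate for 3849.98.60 is 9.5%.
Duty = $126,921.60 × 9.5% = $12,057.55.
Line 2 (6532.74.14, Farena, 1,021 liters, $189,150.46):
Base rate for 6532.74.14 is 15%.
Duty = $189,150.46 × 15% = $28,372.57.
Line 3 (5803.27.61, Quenon, 2,177 kg, $41,885.48):
Base rate for 5803.27.61 is 7.5%.
5803.27.61 has an FTA preferential rate, but origin Quenon is not Soleth; base rate stands.
Additional duty on 5803.27.61 from Quenon: +40.2%. Applied ad valorem rate: 7.5% + 40.2% = 47.7%.
Duty = $41,885.48 × 47.7% = $19,979.37.
Total = $12,057.55 + $28,372.57 + $19,979.37 = $60,409.49.

$60,409.49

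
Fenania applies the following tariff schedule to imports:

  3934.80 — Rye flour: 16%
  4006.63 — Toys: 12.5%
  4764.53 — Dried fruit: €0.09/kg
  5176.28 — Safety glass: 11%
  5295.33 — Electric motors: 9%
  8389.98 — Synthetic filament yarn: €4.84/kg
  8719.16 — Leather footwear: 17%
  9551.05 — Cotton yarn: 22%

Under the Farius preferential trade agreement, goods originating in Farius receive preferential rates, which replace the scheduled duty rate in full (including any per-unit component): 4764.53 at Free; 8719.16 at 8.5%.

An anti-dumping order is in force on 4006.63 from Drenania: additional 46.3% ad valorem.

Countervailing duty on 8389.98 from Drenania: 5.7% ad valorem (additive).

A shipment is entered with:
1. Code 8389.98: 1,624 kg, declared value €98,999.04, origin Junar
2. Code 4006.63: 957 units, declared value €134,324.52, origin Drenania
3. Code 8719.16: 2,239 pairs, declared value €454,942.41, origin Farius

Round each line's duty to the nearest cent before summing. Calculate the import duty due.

€125,513.08

Line 1 (8389.98, Junar, 1,624 kg, €98,999.04):
Base rate for 8389.98 is €4.84/kg.
The additional-duty order on 8389.98 targets Drenania, not Junar; it does not apply.
Duty = 1,624 × €4.84 = €7,860.16.
Line 2 (4006.63, Drenania, 957 units, €134,324.52):
Base rate for 4006.63 is 12.5%.
Additional duty on 4006.63 from Drenania: +46.3%. Applied ad valorem rate: 12.5% + 46.3% = 58.8%.
Duty = €134,324.52 × 58.8% = €78,982.82.
Line 3 (8719.16, Farius, 2,239 pairs, €454,942.41):
Base rate for 8719.16 is 17%.
Origin Farius qualifies under the Fenania–Farius agreement and 8719.16 is covered: preferential rate 8.5% applies instead.
Duty = €454,942.41 × 8.5% = €38,670.10.
Total = €7,860.16 + €78,982.82 + €38,670.10 = €125,513.08.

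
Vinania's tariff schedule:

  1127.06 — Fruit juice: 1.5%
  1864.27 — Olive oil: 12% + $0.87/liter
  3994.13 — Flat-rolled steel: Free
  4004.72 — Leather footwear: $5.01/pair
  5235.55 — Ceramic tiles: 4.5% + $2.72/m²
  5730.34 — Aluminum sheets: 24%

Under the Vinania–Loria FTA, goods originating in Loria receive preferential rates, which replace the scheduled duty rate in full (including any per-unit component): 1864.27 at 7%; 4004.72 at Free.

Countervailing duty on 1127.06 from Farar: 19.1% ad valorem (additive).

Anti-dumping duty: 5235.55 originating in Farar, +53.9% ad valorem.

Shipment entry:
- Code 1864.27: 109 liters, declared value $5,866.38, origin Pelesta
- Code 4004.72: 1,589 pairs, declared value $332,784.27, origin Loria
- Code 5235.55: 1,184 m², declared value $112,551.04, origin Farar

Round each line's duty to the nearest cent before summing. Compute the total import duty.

$69,749.09

Line 1 (1864.27, Pelesta, 109 liters, $5,866.38):
Base rate for 1864.27 is 12% + $0.87/liter.
1864.27 has an FTA preferential rate, but origin Pelesta is not Loria; base rate stands.
Duty = $5,866.38 × 12% + 109 × $0.87 = $798.80.
Line 2 (4004.72, Loria, 1,589 pairs, $332,784.27):
Base rate for 4004.72 is $5.01/pair.
Origin Loria qualifies under the Vinania–Loria agreement and 4004.72 is covered: preferential rate Free applies instead.
Duty = $332,784.27 × 0% = $0.00.
Line 3 (5235.55, Farar, 1,184 m², $112,551.04):
Base rate for 5235.55 is 4.5% + $2.72/m².
Additional duty on 5235.55 from Farar: +53.9%. Applied ad valorem rate: 4.5% + 53.9% = 58.4%.
Duty = $112,551.04 × 58.4% + 1,184 × $2.72 = $68,950.29.
Total = $798.80 + $0.00 + $68,950.29 = $69,749.09.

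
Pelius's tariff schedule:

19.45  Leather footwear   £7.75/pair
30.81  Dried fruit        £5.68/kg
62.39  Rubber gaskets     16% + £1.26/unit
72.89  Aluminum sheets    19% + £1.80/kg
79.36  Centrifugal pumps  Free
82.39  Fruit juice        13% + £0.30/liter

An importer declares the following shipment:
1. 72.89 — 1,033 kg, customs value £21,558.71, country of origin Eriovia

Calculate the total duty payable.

Line 1 (72.89, Eriovia, 1,033 kg, £21,558.71):
Base rate for 72.89 is 19% + £1.80/kg.
Duty = £21,558.71 × 19% + 1,033 × £1.80 = £5,955.55.

£5,955.55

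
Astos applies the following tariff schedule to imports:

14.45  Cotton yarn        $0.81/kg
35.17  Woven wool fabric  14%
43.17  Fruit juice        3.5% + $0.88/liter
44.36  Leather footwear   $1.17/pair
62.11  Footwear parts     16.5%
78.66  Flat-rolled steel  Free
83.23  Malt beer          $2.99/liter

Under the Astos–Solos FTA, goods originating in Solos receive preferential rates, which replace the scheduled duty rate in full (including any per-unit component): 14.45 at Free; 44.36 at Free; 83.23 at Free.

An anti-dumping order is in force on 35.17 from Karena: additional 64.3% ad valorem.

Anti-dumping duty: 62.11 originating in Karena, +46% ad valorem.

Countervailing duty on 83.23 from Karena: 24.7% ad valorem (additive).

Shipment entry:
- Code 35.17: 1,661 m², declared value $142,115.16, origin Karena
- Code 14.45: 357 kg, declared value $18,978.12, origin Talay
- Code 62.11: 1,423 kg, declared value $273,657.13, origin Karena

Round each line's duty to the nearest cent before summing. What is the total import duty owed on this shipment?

Line 1 (35.17, Karena, 1,661 m², $142,115.16):
Base rate for 35.17 is 14%.
Additional duty on 35.17 from Karena: +64.3%. Applied ad valorem rate: 14% + 64.3% = 78.3%.
Duty = $142,115.16 × 78.3% = $111,276.17.
Line 2 (14.45, Talay, 357 kg, $18,978.12):
Base rate for 14.45 is $0.81/kg.
14.45 has an FTA preferential rate, but origin Talay is not Solos; base rate stands.
Duty = 357 × $0.81 = $289.17.
Line 3 (62.11, Karena, 1,423 kg, $273,657.13):
Base rate for 62.11 is 16.5%.
Additional duty on 62.11 from Karena: +46%. Applied ad valorem rate: 16.5% + 46% = 62.5%.
Duty = $273,657.13 × 62.5% = $171,035.71.
Total = $111,276.17 + $289.17 + $171,035.71 = $282,601.05.

$282,601.05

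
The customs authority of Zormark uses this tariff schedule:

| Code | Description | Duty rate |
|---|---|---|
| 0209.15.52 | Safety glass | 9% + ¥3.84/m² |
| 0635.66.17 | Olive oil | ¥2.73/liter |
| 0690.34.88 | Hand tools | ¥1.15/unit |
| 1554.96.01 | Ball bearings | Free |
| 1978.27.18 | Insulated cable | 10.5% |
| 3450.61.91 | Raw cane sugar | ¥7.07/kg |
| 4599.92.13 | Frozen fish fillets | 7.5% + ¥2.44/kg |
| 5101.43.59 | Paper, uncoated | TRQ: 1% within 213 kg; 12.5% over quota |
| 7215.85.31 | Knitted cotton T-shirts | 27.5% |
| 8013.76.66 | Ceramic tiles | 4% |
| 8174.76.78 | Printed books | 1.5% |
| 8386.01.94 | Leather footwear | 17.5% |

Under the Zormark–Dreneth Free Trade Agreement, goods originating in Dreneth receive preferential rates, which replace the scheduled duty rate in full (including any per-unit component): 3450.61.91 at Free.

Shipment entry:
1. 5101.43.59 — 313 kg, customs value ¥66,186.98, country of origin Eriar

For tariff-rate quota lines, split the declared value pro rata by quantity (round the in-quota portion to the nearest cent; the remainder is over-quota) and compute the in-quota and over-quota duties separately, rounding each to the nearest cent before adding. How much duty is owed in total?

Line 1 (5101.43.59, Eriar, 313 kg, ¥66,186.98):
Code 5101.43.59 is under a tariff-rate quota (threshold 213 kg). In-quota: 213 kg at 1%; over-quota: 100 kg at 12.5%.
Pro-rata value split: in-quota = ¥66,186.98 × 213/313 = ¥45,040.98; over-quota = ¥66,186.98 − ¥45,040.98 = ¥21,146.00.
In-quota duty = ¥45,040.98 × 1% = ¥450.41. Over-quota duty = ¥21,146.00 × 12.5% = ¥2,643.25.
Line duty = ¥450.41 + ¥2,643.25 = ¥3,093.66.

¥3,093.66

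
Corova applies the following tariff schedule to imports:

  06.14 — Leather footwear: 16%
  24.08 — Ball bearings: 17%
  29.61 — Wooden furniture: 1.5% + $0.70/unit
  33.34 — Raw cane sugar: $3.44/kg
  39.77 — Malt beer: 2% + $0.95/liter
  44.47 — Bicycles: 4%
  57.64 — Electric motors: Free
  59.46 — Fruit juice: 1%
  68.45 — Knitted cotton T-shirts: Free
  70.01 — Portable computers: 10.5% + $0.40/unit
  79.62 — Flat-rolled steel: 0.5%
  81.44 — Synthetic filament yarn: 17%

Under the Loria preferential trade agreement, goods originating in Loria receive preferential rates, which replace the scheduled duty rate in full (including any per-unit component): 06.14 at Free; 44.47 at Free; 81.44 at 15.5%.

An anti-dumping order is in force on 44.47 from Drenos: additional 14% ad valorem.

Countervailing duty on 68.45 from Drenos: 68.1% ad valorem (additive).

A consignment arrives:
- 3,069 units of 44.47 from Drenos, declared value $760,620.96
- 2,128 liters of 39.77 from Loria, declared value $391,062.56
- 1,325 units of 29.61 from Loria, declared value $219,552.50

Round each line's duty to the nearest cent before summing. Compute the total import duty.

$150,975.41

Line 1 (44.47, Drenos, 3,069 units, $760,620.96):
Base rate for 44.47 is 4%.
44.47 has an FTA preferential rate, but origin Drenos is not Loria; base rate stands.
Additional duty on 44.47 from Drenos: +14%. Applied ad valorem rate: 4% + 14% = 18%.
Duty = $760,620.96 × 18% = $136,911.77.
Line 2 (39.77, Loria, 2,128 liters, $391,062.56):
Base rate for 39.77 is 2% + $0.95/liter.
Origin Loria is the FTA partner but 39.77 is not on the preference list; base rate stands.
Duty = $391,062.56 × 2% + 2,128 × $0.95 = $9,842.85.
Line 3 (29.61, Loria, 1,325 units, $219,552.50):
Base rate for 29.61 is 1.5% + $0.70/unit.
Origin Loria is the FTA partner but 29.61 is not on the preference list; base rate stands.
Duty = $219,552.50 × 1.5% + 1,325 × $0.70 = $4,220.79.
Total = $136,911.77 + $9,842.85 + $4,220.79 = $150,975.41.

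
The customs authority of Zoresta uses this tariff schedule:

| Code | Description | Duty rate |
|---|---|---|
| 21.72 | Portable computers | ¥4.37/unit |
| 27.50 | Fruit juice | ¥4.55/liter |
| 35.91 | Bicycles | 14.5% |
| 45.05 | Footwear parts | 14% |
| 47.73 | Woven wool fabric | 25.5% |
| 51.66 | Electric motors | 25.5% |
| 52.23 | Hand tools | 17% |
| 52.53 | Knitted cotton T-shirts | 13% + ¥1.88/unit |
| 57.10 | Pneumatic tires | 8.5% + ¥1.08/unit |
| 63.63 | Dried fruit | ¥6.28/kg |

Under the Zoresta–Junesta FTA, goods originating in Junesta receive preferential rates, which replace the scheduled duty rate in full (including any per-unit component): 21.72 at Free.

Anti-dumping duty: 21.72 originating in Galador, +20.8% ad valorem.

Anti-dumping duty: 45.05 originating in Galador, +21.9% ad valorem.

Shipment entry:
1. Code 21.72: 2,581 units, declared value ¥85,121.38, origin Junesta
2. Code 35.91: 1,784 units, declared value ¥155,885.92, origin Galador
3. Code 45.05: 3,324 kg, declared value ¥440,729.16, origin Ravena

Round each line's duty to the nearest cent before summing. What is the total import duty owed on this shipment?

¥84,305.54

Line 1 (21.72, Junesta, 2,581 units, ¥85,121.38):
Base rate for 21.72 is ¥4.37/unit.
Origin Junesta qualifies under the Zoresta–Junesta agreement and 21.72 is covered: preferential rate Free applies instead.
The additional-duty order on 21.72 targets Galador, not Junesta; it does not apply.
Duty = ¥85,121.38 × 0% = ¥0.00.
Line 2 (35.91, Galador, 1,784 units, ¥155,885.92):
Base rate for 35.91 is 14.5%.
Duty = ¥155,885.92 × 14.5% = ¥22,603.46.
Line 3 (45.05, Ravena, 3,324 kg, ¥440,729.16):
Base rate for 45.05 is 14%.
The additional-duty order on 45.05 targets Galador, not Ravena; it does not apply.
Duty = ¥440,729.16 × 14% = ¥61,702.08.
Total = ¥0.00 + ¥22,603.46 + ¥61,702.08 = ¥84,305.54.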